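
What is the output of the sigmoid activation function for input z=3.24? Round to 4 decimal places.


sigmoid(z) = 1 / (1 + exp(-z))
exp(-(3.24)) = exp(-3.24) = 0.0392
1 + 0.0392 = 1.0392
1 / 1.0392 = 0.9623

0.9623


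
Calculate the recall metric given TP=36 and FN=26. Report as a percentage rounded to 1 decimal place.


Recall = TP / (TP + FN) * 100
= 36 / (36 + 26)
= 36 / 62
= 0.5806
= 58.1%

58.1


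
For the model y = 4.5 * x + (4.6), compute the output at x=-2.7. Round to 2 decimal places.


y = 4.5 * -2.7 + (4.6)
= -12.15 + (4.6)
= -7.55

-7.55


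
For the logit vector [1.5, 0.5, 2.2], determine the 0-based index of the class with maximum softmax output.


Softmax is a monotonic transformation, so it preserves the argmax.
We need to find the index of the maximum logit.
Index 0: 1.5
Index 1: 0.5
Index 2: 2.2
Maximum logit = 2.2 at index 2

2


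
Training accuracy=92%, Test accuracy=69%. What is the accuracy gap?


Gap = train_accuracy - test_accuracy
= 92 - 69
= 23%
This large gap strongly indicates overfitting.

23


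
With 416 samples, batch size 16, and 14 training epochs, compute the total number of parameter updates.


Iterations per epoch = 416 / 16 = 26
Total updates = iterations_per_epoch * epochs
= 26 * 14
= 364

364


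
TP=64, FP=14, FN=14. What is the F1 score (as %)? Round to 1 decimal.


Precision = TP / (TP + FP) = 64 / 78 = 0.8205
Recall = TP / (TP + FN) = 64 / 78 = 0.8205
F1 = 2 * P * R / (P + R)
= 2 * 0.8205 * 0.8205 / (0.8205 + 0.8205)
= 1.3465 / 1.641
= 0.8205
As percentage: 82.1%

82.1


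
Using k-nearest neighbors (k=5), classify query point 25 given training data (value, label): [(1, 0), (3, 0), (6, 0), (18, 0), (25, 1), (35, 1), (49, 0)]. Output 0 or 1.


Distances from query 25:
Point 25 (class 1): distance = 0
Point 18 (class 0): distance = 7
Point 35 (class 1): distance = 10
Point 6 (class 0): distance = 19
Point 3 (class 0): distance = 22
K=5 nearest neighbors: classes = [1, 0, 1, 0, 0]
Votes for class 1: 2 / 5
Majority vote => class 0

0


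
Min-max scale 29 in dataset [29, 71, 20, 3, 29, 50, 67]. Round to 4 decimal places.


Min = 3, Max = 71
Range = 71 - 3 = 68
Scaled = (x - min) / (max - min)
= (29 - 3) / 68
= 26 / 68
= 0.3824

0.3824


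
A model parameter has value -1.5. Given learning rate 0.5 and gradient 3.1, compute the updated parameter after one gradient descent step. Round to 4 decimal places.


w_new = w_old - lr * gradient
= -1.5 - 0.5 * 3.1
= -1.5 - (1.55)
= -3.0500

-3.0500


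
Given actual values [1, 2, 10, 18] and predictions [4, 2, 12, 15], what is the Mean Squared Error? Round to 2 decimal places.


Differences: [-3, 0, -2, 3]
Squared errors: [9, 0, 4, 9]
Sum of squared errors = 22
MSE = 22 / 4 = 5.50

5.50


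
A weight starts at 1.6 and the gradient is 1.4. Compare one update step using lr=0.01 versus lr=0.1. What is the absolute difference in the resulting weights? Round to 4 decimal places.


With lr=0.01: w_new = 1.6 - 0.01 * 1.4 = 1.586
With lr=0.1: w_new = 1.6 - 0.1 * 1.4 = 1.46
Absolute difference = |1.586 - 1.46|
= 0.1260

0.1260


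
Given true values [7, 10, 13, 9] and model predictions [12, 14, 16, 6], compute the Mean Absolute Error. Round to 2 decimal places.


Absolute errors: [5, 4, 3, 3]
Sum of absolute errors = 15
MAE = 15 / 4 = 3.75

3.75


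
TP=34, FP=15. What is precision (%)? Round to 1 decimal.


Precision = TP / (TP + FP) * 100
= 34 / (34 + 15)
= 34 / 49
= 0.6939
= 69.4%

69.4


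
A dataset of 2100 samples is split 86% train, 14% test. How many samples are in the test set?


Train samples = 2100 * 86% = 1806
Test samples = 2100 - 1806
= 294

294


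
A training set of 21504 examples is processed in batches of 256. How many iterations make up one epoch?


Iterations per epoch = dataset_size / batch_size
= 21504 / 256
= 84

84


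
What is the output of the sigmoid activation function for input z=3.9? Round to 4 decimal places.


sigmoid(z) = 1 / (1 + exp(-z))
exp(-(3.9)) = exp(-3.9) = 0.0202
1 + 0.0202 = 1.0202
1 / 1.0202 = 0.9802

0.9802


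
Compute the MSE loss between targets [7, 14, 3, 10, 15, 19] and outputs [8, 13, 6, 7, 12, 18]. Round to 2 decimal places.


Differences: [-1, 1, -3, 3, 3, 1]
Squared errors: [1, 1, 9, 9, 9, 1]
Sum of squared errors = 30
MSE = 30 / 6 = 5.00

5.00


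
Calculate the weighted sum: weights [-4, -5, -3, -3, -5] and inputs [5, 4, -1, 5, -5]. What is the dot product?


Element-wise products:
-4 * 5 = -20
-5 * 4 = -20
-3 * -1 = 3
-3 * 5 = -15
-5 * -5 = 25
Sum = -20 + -20 + 3 + -15 + 25
= -27

-27


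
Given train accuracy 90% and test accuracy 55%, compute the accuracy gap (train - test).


Gap = train_accuracy - test_accuracy
= 90 - 55
= 35%
This large gap strongly indicates overfitting.

35


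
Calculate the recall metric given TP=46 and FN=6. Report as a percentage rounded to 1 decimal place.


Recall = TP / (TP + FN) * 100
= 46 / (46 + 6)
= 46 / 52
= 0.8846
= 88.5%

88.5


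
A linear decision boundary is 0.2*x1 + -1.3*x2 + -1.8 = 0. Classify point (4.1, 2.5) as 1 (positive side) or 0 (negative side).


Compute 0.2 * 4.1 + -1.3 * 2.5 + -1.8
= 0.82 + -3.25 + -1.8
= -4.23
Since -4.23 < 0, the point is on the negative side.

0


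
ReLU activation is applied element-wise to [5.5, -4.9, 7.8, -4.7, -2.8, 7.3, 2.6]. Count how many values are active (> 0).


ReLU(x) = max(0, x) for each element:
ReLU(5.5) = 5.5
ReLU(-4.9) = 0
ReLU(7.8) = 7.8
ReLU(-4.7) = 0
ReLU(-2.8) = 0
ReLU(7.3) = 7.3
ReLU(2.6) = 2.6
Active neurons (>0): 4

4


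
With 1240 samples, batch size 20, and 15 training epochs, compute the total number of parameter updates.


Iterations per epoch = 1240 / 20 = 62
Total updates = iterations_per_epoch * epochs
= 62 * 15
= 930

930


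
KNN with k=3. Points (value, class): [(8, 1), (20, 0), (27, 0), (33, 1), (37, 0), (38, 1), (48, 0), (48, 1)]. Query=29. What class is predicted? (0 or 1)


Distances from query 29:
Point 27 (class 0): distance = 2
Point 33 (class 1): distance = 4
Point 37 (class 0): distance = 8
K=3 nearest neighbors: classes = [0, 1, 0]
Votes for class 1: 1 / 3
Majority vote => class 0

0


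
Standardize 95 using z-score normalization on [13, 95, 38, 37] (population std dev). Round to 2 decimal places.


Mean = (13 + 95 + 38 + 37) / 4 = 45.75
Variance = sum((x_i - mean)^2) / n = 908.6875
Std = sqrt(908.6875) = 30.1444
Z = (x - mean) / std
= (95 - 45.75) / 30.1444
= 49.25 / 30.1444
= 1.63

1.63


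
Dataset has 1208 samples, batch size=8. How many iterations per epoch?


Iterations per epoch = dataset_size / batch_size
= 1208 / 8
= 151

151


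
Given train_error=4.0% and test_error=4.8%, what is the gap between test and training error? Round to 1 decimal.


Generalization gap = test_error - train_error
= 4.8 - 4.0
= 0.8%
A small gap suggests good generalization.

0.8


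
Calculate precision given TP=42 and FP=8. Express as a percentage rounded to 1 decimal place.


Precision = TP / (TP + FP) * 100
= 42 / (42 + 8)
= 42 / 50
= 0.84
= 84.0%

84.0


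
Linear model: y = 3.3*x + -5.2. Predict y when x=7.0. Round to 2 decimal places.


y = 3.3 * 7.0 + (-5.2)
= 23.1 + (-5.2)
= 17.90

17.90


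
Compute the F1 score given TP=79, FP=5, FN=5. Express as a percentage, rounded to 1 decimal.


Precision = TP / (TP + FP) = 79 / 84 = 0.9405
Recall = TP / (TP + FN) = 79 / 84 = 0.9405
F1 = 2 * P * R / (P + R)
= 2 * 0.9405 * 0.9405 / (0.9405 + 0.9405)
= 1.769 / 1.881
= 0.9405
As percentage: 94.0%

94.0


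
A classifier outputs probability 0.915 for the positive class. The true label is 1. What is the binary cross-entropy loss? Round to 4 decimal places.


For y=1: Loss = -log(p)
= -log(0.915)
= -(-0.0888)
= 0.0888

0.0888


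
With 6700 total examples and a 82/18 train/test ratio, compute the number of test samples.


Train samples = 6700 * 82% = 5494
Test samples = 6700 - 5494
= 1206

1206


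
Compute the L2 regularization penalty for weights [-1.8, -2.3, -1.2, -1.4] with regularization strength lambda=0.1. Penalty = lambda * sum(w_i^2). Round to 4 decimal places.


Squaring each weight:
(-1.8)^2 = 3.24
(-2.3)^2 = 5.29
(-1.2)^2 = 1.44
(-1.4)^2 = 1.96
Sum of squares = 11.93
Penalty = 0.1 * 11.93 = 1.1930

1.1930


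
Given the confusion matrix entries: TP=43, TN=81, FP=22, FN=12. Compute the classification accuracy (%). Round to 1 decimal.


Accuracy = (TP + TN) / (TP + TN + FP + FN) * 100
= (43 + 81) / (43 + 81 + 22 + 12)
= 124 / 158
= 0.7848
= 78.5%

78.5


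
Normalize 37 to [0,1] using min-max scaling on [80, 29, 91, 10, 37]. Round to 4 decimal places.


Min = 10, Max = 91
Range = 91 - 10 = 81
Scaled = (x - min) / (max - min)
= (37 - 10) / 81
= 27 / 81
= 0.3333

0.3333


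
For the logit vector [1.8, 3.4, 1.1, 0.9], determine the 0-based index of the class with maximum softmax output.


Softmax is a monotonic transformation, so it preserves the argmax.
We need to find the index of the maximum logit.
Index 0: 1.8
Index 1: 3.4
Index 2: 1.1
Index 3: 0.9
Maximum logit = 3.4 at index 1

1


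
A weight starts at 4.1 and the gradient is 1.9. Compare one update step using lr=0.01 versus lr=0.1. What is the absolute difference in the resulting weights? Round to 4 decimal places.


With lr=0.01: w_new = 4.1 - 0.01 * 1.9 = 4.081
With lr=0.1: w_new = 4.1 - 0.1 * 1.9 = 3.91
Absolute difference = |4.081 - 3.91|
= 0.1710

0.1710


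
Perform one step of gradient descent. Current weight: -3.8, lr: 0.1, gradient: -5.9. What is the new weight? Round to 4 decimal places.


w_new = w_old - lr * gradient
= -3.8 - 0.1 * -5.9
= -3.8 - (-0.59)
= -3.2100

-3.2100


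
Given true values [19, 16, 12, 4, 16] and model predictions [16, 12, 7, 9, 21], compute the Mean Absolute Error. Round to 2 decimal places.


Absolute errors: [3, 4, 5, 5, 5]
Sum of absolute errors = 22
MAE = 22 / 5 = 4.40

4.40


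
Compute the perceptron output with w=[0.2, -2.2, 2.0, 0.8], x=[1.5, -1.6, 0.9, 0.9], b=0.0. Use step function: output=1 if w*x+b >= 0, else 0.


z = w . x + b
= 0.2*1.5 + -2.2*-1.6 + 2.0*0.9 + 0.8*0.9 + 0.0
= 0.3 + 3.52 + 1.8 + 0.72 + 0.0
= 6.34 + 0.0
= 6.34
Since z = 6.34 >= 0, output = 1

1


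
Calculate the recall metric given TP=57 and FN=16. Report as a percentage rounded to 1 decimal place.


Recall = TP / (TP + FN) * 100
= 57 / (57 + 16)
= 57 / 73
= 0.7808
= 78.1%

78.1


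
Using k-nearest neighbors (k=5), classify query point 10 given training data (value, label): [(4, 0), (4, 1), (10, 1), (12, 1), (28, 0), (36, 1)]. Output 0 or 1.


Distances from query 10:
Point 10 (class 1): distance = 0
Point 12 (class 1): distance = 2
Point 4 (class 0): distance = 6
Point 4 (class 1): distance = 6
Point 28 (class 0): distance = 18
K=5 nearest neighbors: classes = [1, 1, 0, 1, 0]
Votes for class 1: 3 / 5
Majority vote => class 1

1


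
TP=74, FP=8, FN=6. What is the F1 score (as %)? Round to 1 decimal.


Precision = TP / (TP + FP) = 74 / 82 = 0.9024
Recall = TP / (TP + FN) = 74 / 80 = 0.925
F1 = 2 * P * R / (P + R)
= 2 * 0.9024 * 0.925 / (0.9024 + 0.925)
= 1.6695 / 1.8274
= 0.9136
As percentage: 91.4%

91.4


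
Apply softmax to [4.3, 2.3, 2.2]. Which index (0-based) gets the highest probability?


Softmax is a monotonic transformation, so it preserves the argmax.
We need to find the index of the maximum logit.
Index 0: 4.3
Index 1: 2.3
Index 2: 2.2
Maximum logit = 4.3 at index 0

0


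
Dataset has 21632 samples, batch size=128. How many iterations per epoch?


Iterations per epoch = dataset_size / batch_size
= 21632 / 128
= 169

169


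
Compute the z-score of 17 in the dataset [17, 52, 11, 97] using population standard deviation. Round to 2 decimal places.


Mean = (17 + 52 + 11 + 97) / 4 = 44.25
Variance = sum((x_i - mean)^2) / n = 1172.6875
Std = sqrt(1172.6875) = 34.2445
Z = (x - mean) / std
= (17 - 44.25) / 34.2445
= -27.25 / 34.2445
= -0.80

-0.80


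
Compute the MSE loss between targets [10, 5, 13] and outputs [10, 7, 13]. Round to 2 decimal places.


Differences: [0, -2, 0]
Squared errors: [0, 4, 0]
Sum of squared errors = 4
MSE = 4 / 3 = 1.33

1.33


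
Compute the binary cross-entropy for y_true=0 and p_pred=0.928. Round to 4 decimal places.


For y=0: Loss = -log(1-p)
= -log(1 - 0.928)
= -log(0.072)
= -(-2.6311)
= 2.6311

2.6311


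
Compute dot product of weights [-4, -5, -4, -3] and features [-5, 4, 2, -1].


Element-wise products:
-4 * -5 = 20
-5 * 4 = -20
-4 * 2 = -8
-3 * -1 = 3
Sum = 20 + -20 + -8 + 3
= -5

-5


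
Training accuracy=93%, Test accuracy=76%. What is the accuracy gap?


Gap = train_accuracy - test_accuracy
= 93 - 76
= 17%
This gap suggests the model is overfitting.

17


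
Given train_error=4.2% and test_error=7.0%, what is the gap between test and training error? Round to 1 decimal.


Generalization gap = test_error - train_error
= 7.0 - 4.2
= 2.8%
A moderate gap.

2.8


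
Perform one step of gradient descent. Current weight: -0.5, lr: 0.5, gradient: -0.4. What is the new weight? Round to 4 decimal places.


w_new = w_old - lr * gradient
= -0.5 - 0.5 * -0.4
= -0.5 - (-0.2)
= -0.3000

-0.3000


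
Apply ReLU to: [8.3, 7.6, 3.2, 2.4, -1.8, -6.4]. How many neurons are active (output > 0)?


ReLU(x) = max(0, x) for each element:
ReLU(8.3) = 8.3
ReLU(7.6) = 7.6
ReLU(3.2) = 3.2
ReLU(2.4) = 2.4
ReLU(-1.8) = 0
ReLU(-6.4) = 0
Active neurons (>0): 4

4


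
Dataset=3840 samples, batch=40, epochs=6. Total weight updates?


Iterations per epoch = 3840 / 40 = 96
Total updates = iterations_per_epoch * epochs
= 96 * 6
= 576

576


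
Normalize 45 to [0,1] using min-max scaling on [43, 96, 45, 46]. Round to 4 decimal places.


Min = 43, Max = 96
Range = 96 - 43 = 53
Scaled = (x - min) / (max - min)
= (45 - 43) / 53
= 2 / 53
= 0.0377

0.0377


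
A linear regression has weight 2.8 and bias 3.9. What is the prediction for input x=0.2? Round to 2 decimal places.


y = 2.8 * 0.2 + (3.9)
= 0.56 + (3.9)
= 4.46

4.46


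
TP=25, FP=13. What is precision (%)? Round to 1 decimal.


Precision = TP / (TP + FP) * 100
= 25 / (25 + 13)
= 25 / 38
= 0.6579
= 65.8%

65.8


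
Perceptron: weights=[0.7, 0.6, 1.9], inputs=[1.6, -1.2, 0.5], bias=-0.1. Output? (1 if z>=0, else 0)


z = w . x + b
= 0.7*1.6 + 0.6*-1.2 + 1.9*0.5 + -0.1
= 1.12 + -0.72 + 0.95 + -0.1
= 1.35 + -0.1
= 1.25
Since z = 1.25 >= 0, output = 1

1


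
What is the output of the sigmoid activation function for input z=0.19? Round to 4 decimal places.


sigmoid(z) = 1 / (1 + exp(-z))
exp(-(0.19)) = exp(-0.19) = 0.827
1 + 0.827 = 1.827
1 / 1.827 = 0.5474

0.5474


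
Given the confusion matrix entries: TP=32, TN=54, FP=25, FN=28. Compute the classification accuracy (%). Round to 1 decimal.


Accuracy = (TP + TN) / (TP + TN + FP + FN) * 100
= (32 + 54) / (32 + 54 + 25 + 28)
= 86 / 139
= 0.6187
= 61.9%

61.9


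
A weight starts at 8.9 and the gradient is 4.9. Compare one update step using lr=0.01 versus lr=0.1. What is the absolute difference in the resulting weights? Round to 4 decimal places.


With lr=0.01: w_new = 8.9 - 0.01 * 4.9 = 8.851
With lr=0.1: w_new = 8.9 - 0.1 * 4.9 = 8.41
Absolute difference = |8.851 - 8.41|
= 0.4410

0.4410


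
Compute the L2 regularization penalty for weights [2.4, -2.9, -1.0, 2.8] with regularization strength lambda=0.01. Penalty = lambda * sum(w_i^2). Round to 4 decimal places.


Squaring each weight:
2.4^2 = 5.76
(-2.9)^2 = 8.41
(-1.0)^2 = 1.0
2.8^2 = 7.84
Sum of squares = 23.01
Penalty = 0.01 * 23.01 = 0.2301

0.2301


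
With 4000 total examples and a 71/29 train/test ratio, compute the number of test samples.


Train samples = 4000 * 71% = 2840
Test samples = 4000 - 2840
= 1160

1160


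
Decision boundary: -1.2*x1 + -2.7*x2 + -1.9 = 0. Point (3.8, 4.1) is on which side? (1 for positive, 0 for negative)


Compute -1.2 * 3.8 + -2.7 * 4.1 + -1.9
= -4.56 + -11.07 + -1.9
= -17.53
Since -17.53 < 0, the point is on the negative side.

0


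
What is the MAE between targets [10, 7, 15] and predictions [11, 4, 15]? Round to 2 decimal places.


Absolute errors: [1, 3, 0]
Sum of absolute errors = 4
MAE = 4 / 3 = 1.33

1.33


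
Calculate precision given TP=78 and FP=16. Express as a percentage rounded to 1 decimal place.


Precision = TP / (TP + FP) * 100
= 78 / (78 + 16)
= 78 / 94
= 0.8298
= 83.0%

83.0


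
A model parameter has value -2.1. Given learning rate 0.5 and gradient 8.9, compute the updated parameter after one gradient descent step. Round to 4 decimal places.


w_new = w_old - lr * gradient
= -2.1 - 0.5 * 8.9
= -2.1 - (4.45)
= -6.5500

-6.5500


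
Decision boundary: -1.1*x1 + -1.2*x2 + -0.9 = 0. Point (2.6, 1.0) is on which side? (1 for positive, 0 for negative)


Compute -1.1 * 2.6 + -1.2 * 1.0 + -0.9
= -2.86 + -1.2 + -0.9
= -4.96
Since -4.96 < 0, the point is on the negative side.

0


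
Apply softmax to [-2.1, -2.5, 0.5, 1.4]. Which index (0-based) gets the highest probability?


Softmax is a monotonic transformation, so it preserves the argmax.
We need to find the index of the maximum logit.
Index 0: -2.1
Index 1: -2.5
Index 2: 0.5
Index 3: 1.4
Maximum logit = 1.4 at index 3

3


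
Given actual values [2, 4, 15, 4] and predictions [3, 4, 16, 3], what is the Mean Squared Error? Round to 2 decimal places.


Differences: [-1, 0, -1, 1]
Squared errors: [1, 0, 1, 1]
Sum of squared errors = 3
MSE = 3 / 4 = 0.75

0.75


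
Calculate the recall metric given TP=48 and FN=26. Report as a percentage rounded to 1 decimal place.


Recall = TP / (TP + FN) * 100
= 48 / (48 + 26)
= 48 / 74
= 0.6486
= 64.9%

64.9


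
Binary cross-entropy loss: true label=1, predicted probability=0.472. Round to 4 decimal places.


For y=1: Loss = -log(p)
= -log(0.472)
= -(-0.7508)
= 0.7508

0.7508


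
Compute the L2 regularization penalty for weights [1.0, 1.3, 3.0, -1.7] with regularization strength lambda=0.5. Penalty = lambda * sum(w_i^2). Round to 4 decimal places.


Squaring each weight:
1.0^2 = 1.0
1.3^2 = 1.69
3.0^2 = 9.0
(-1.7)^2 = 2.89
Sum of squares = 14.58
Penalty = 0.5 * 14.58 = 7.2900

7.2900


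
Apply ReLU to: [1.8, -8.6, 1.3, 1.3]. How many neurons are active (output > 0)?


ReLU(x) = max(0, x) for each element:
ReLU(1.8) = 1.8
ReLU(-8.6) = 0
ReLU(1.3) = 1.3
ReLU(1.3) = 1.3
Active neurons (>0): 3

3


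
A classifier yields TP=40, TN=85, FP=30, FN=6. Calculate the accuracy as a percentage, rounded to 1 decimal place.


Accuracy = (TP + TN) / (TP + TN + FP + FN) * 100
= (40 + 85) / (40 + 85 + 30 + 6)
= 125 / 161
= 0.7764
= 77.6%

77.6


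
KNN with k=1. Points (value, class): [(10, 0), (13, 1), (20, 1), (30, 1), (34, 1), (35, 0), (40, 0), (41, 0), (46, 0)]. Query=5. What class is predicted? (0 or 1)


Distances from query 5:
Point 10 (class 0): distance = 5
K=1 nearest neighbors: classes = [0]
Votes for class 1: 0 / 1
Majority vote => class 0

0


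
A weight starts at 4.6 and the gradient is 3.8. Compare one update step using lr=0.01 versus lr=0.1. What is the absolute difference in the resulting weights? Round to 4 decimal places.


With lr=0.01: w_new = 4.6 - 0.01 * 3.8 = 4.562
With lr=0.1: w_new = 4.6 - 0.1 * 3.8 = 4.22
Absolute difference = |4.562 - 4.22|
= 0.3420

0.3420


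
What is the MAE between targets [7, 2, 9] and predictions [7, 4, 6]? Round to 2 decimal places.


Absolute errors: [0, 2, 3]
Sum of absolute errors = 5
MAE = 5 / 3 = 1.67

1.67


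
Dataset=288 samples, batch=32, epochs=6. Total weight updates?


Iterations per epoch = 288 / 32 = 9
Total updates = iterations_per_epoch * epochs
= 9 * 6
= 54

54


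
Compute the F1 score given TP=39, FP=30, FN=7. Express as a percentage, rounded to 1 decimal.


Precision = TP / (TP + FP) = 39 / 69 = 0.5652
Recall = TP / (TP + FN) = 39 / 46 = 0.8478
F1 = 2 * P * R / (P + R)
= 2 * 0.5652 * 0.8478 / (0.5652 + 0.8478)
= 0.9584 / 1.413
= 0.6783
As percentage: 67.8%

67.8


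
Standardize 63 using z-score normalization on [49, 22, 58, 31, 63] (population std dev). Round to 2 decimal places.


Mean = (49 + 22 + 58 + 31 + 63) / 5 = 44.6
Variance = sum((x_i - mean)^2) / n = 246.64
Std = sqrt(246.64) = 15.7048
Z = (x - mean) / std
= (63 - 44.6) / 15.7048
= 18.4 / 15.7048
= 1.17

1.17


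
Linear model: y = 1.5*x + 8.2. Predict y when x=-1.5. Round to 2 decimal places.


y = 1.5 * -1.5 + (8.2)
= -2.25 + (8.2)
= 5.95

5.95


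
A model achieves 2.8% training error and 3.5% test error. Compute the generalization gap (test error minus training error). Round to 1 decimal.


Generalization gap = test_error - train_error
= 3.5 - 2.8
= 0.7%
A small gap suggests good generalization.

0.7


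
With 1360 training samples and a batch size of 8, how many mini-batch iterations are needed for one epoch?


Iterations per epoch = dataset_size / batch_size
= 1360 / 8
= 170

170


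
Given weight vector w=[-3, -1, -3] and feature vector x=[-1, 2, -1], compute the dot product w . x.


Element-wise products:
-3 * -1 = 3
-1 * 2 = -2
-3 * -1 = 3
Sum = 3 + -2 + 3
= 4

4


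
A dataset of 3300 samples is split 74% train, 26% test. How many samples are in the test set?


Train samples = 3300 * 74% = 2442
Test samples = 3300 - 2442
= 858

858


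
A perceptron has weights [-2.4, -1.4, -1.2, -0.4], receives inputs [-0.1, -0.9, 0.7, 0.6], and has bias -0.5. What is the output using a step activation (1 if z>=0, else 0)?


z = w . x + b
= -2.4*-0.1 + -1.4*-0.9 + -1.2*0.7 + -0.4*0.6 + -0.5
= 0.24 + 1.26 + -0.84 + -0.24 + -0.5
= 0.42 + -0.5
= -0.08
Since z = -0.08 < 0, output = 0

0


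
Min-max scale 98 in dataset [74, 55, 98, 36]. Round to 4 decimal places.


Min = 36, Max = 98
Range = 98 - 36 = 62
Scaled = (x - min) / (max - min)
= (98 - 36) / 62
= 62 / 62
= 1.0000

1.0000


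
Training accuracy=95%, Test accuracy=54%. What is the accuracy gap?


Gap = train_accuracy - test_accuracy
= 95 - 54
= 41%
This large gap strongly indicates overfitting.

41


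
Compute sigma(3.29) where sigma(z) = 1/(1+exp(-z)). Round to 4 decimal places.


sigmoid(z) = 1 / (1 + exp(-z))
exp(-(3.29)) = exp(-3.29) = 0.0373
1 + 0.0373 = 1.0373
1 / 1.0373 = 0.9641

0.9641


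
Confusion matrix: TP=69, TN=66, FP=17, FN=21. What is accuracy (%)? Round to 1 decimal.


Accuracy = (TP + TN) / (TP + TN + FP + FN) * 100
= (69 + 66) / (69 + 66 + 17 + 21)
= 135 / 173
= 0.7803
= 78.0%

78.0


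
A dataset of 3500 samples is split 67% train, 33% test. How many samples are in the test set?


Train samples = 3500 * 67% = 2345
Test samples = 3500 - 2345
= 1155

1155


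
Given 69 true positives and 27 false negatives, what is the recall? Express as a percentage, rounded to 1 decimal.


Recall = TP / (TP + FN) * 100
= 69 / (69 + 27)
= 69 / 96
= 0.7188
= 71.9%

71.9


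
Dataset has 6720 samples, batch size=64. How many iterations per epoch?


Iterations per epoch = dataset_size / batch_size
= 6720 / 64
= 105

105


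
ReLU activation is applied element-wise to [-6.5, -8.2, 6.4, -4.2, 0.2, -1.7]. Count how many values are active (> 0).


ReLU(x) = max(0, x) for each element:
ReLU(-6.5) = 0
ReLU(-8.2) = 0
ReLU(6.4) = 6.4
ReLU(-4.2) = 0
ReLU(0.2) = 0.2
ReLU(-1.7) = 0
Active neurons (>0): 2

2


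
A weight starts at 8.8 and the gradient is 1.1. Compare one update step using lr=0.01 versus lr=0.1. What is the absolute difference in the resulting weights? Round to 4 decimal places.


With lr=0.01: w_new = 8.8 - 0.01 * 1.1 = 8.789
With lr=0.1: w_new = 8.8 - 0.1 * 1.1 = 8.69
Absolute difference = |8.789 - 8.69|
= 0.0990

0.0990


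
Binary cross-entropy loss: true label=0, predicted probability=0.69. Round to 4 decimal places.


For y=0: Loss = -log(1-p)
= -log(1 - 0.69)
= -log(0.31)
= -(-1.1712)
= 1.1712

1.1712


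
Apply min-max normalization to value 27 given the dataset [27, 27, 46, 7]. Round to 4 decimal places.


Min = 7, Max = 46
Range = 46 - 7 = 39
Scaled = (x - min) / (max - min)
= (27 - 7) / 39
= 20 / 39
= 0.5128

0.5128


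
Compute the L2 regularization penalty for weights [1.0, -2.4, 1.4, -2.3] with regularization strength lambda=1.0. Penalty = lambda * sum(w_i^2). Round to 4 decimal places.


Squaring each weight:
1.0^2 = 1.0
(-2.4)^2 = 5.76
1.4^2 = 1.96
(-2.3)^2 = 5.29
Sum of squares = 14.01
Penalty = 1.0 * 14.01 = 14.0100

14.0100


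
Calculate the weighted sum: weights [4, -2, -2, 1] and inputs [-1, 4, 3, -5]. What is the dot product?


Element-wise products:
4 * -1 = -4
-2 * 4 = -8
-2 * 3 = -6
1 * -5 = -5
Sum = -4 + -8 + -6 + -5
= -23

-23


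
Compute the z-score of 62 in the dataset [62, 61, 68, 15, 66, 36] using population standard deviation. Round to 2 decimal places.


Mean = (62 + 61 + 68 + 15 + 66 + 36) / 6 = 51.3333
Variance = sum((x_i - mean)^2) / n = 375.8889
Std = sqrt(375.8889) = 19.3879
Z = (x - mean) / std
= (62 - 51.3333) / 19.3879
= 10.6667 / 19.3879
= 0.55

0.55


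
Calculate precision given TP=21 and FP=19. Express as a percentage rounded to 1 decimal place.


Precision = TP / (TP + FP) * 100
= 21 / (21 + 19)
= 21 / 40
= 0.525
= 52.5%

52.5


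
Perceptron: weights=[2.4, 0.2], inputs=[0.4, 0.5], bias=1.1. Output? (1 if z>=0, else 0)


z = w . x + b
= 2.4*0.4 + 0.2*0.5 + 1.1
= 0.96 + 0.1 + 1.1
= 1.06 + 1.1
= 2.16
Since z = 2.16 >= 0, output = 1

1


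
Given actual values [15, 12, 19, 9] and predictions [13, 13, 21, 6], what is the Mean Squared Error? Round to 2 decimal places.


Differences: [2, -1, -2, 3]
Squared errors: [4, 1, 4, 9]
Sum of squared errors = 18
MSE = 18 / 4 = 4.50

4.50


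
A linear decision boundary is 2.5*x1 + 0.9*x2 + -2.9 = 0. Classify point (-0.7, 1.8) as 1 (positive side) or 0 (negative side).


Compute 2.5 * -0.7 + 0.9 * 1.8 + -2.9
= -1.75 + 1.62 + -2.9
= -3.03
Since -3.03 < 0, the point is on the negative side.

0


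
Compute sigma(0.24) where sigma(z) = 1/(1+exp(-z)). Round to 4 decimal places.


sigmoid(z) = 1 / (1 + exp(-z))
exp(-(0.24)) = exp(-0.24) = 0.7866
1 + 0.7866 = 1.7866
1 / 1.7866 = 0.5597

0.5597


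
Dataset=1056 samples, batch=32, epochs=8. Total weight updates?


Iterations per epoch = 1056 / 32 = 33
Total updates = iterations_per_epoch * epochs
= 33 * 8
= 264

264


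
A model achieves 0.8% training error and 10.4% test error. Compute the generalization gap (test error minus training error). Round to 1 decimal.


Generalization gap = test_error - train_error
= 10.4 - 0.8
= 9.6%
A moderate gap.

9.6


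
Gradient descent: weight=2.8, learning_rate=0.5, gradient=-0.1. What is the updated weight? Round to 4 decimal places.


w_new = w_old - lr * gradient
= 2.8 - 0.5 * -0.1
= 2.8 - (-0.05)
= 2.8500

2.8500


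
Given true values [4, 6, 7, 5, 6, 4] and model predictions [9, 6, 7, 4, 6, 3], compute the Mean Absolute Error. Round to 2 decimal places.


Absolute errors: [5, 0, 0, 1, 0, 1]
Sum of absolute errors = 7
MAE = 7 / 6 = 1.17

1.17


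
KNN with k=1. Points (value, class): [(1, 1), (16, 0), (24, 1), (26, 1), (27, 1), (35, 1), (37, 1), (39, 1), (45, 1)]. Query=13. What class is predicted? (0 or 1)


Distances from query 13:
Point 16 (class 0): distance = 3
K=1 nearest neighbors: classes = [0]
Votes for class 1: 0 / 1
Majority vote => class 0

0


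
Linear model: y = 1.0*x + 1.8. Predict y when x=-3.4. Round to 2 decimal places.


y = 1.0 * -3.4 + (1.8)
= -3.4 + (1.8)
= -1.60

-1.60


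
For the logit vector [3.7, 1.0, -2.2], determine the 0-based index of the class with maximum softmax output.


Softmax is a monotonic transformation, so it preserves the argmax.
We need to find the index of the maximum logit.
Index 0: 3.7
Index 1: 1.0
Index 2: -2.2
Maximum logit = 3.7 at index 0

0


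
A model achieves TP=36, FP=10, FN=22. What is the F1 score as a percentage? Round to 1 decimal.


Precision = TP / (TP + FP) = 36 / 46 = 0.7826
Recall = TP / (TP + FN) = 36 / 58 = 0.6207
F1 = 2 * P * R / (P + R)
= 2 * 0.7826 * 0.6207 / (0.7826 + 0.6207)
= 0.9715 / 1.4033
= 0.6923
As percentage: 69.2%

69.2


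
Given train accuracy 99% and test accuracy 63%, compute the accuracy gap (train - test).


Gap = train_accuracy - test_accuracy
= 99 - 63
= 36%
This large gap strongly indicates overfitting.

36


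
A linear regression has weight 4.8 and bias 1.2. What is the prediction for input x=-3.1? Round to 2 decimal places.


y = 4.8 * -3.1 + (1.2)
= -14.88 + (1.2)
= -13.68

-13.68


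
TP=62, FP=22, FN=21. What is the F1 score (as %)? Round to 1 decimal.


Precision = TP / (TP + FP) = 62 / 84 = 0.7381
Recall = TP / (TP + FN) = 62 / 83 = 0.747
F1 = 2 * P * R / (P + R)
= 2 * 0.7381 * 0.747 / (0.7381 + 0.747)
= 1.1027 / 1.4851
= 0.7425
As percentage: 74.3%

74.3


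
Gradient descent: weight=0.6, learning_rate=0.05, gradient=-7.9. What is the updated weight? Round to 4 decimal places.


w_new = w_old - lr * gradient
= 0.6 - 0.05 * -7.9
= 0.6 - (-0.395)
= 0.9950

0.9950


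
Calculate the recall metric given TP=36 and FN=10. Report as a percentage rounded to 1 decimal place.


Recall = TP / (TP + FN) * 100
= 36 / (36 + 10)
= 36 / 46
= 0.7826
= 78.3%

78.3


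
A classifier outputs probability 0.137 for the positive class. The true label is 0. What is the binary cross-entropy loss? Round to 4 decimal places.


For y=0: Loss = -log(1-p)
= -log(1 - 0.137)
= -log(0.863)
= -(-0.1473)
= 0.1473

0.1473


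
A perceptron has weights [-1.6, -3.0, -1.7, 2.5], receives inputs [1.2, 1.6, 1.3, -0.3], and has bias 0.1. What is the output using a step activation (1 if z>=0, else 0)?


z = w . x + b
= -1.6*1.2 + -3.0*1.6 + -1.7*1.3 + 2.5*-0.3 + 0.1
= -1.92 + -4.8 + -2.21 + -0.75 + 0.1
= -9.68 + 0.1
= -9.58
Since z = -9.58 < 0, output = 0

0


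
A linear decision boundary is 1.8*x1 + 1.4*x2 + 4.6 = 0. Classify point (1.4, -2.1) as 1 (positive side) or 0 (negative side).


Compute 1.8 * 1.4 + 1.4 * -2.1 + 4.6
= 2.52 + -2.94 + 4.6
= 4.18
Since 4.18 >= 0, the point is on the positive side.

1


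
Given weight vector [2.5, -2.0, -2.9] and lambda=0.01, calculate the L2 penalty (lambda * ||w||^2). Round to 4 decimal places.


Squaring each weight:
2.5^2 = 6.25
(-2.0)^2 = 4.0
(-2.9)^2 = 8.41
Sum of squares = 18.66
Penalty = 0.01 * 18.66 = 0.1866

0.1866


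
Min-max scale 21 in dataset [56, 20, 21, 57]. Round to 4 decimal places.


Min = 20, Max = 57
Range = 57 - 20 = 37
Scaled = (x - min) / (max - min)
= (21 - 20) / 37
= 1 / 37
= 0.0270

0.0270


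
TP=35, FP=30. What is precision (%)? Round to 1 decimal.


Precision = TP / (TP + FP) * 100
= 35 / (35 + 30)
= 35 / 65
= 0.5385
= 53.8%

53.8


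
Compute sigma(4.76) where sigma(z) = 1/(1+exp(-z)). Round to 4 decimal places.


sigmoid(z) = 1 / (1 + exp(-z))
exp(-(4.76)) = exp(-4.76) = 0.0086
1 + 0.0086 = 1.0086
1 / 1.0086 = 0.9915

0.9915


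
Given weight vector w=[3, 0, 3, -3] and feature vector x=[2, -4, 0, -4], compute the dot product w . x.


Element-wise products:
3 * 2 = 6
0 * -4 = 0
3 * 0 = 0
-3 * -4 = 12
Sum = 6 + 0 + 0 + 12
= 18

18


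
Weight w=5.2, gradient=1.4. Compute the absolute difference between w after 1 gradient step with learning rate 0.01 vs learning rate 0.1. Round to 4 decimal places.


With lr=0.01: w_new = 5.2 - 0.01 * 1.4 = 5.186
With lr=0.1: w_new = 5.2 - 0.1 * 1.4 = 5.06
Absolute difference = |5.186 - 5.06|
= 0.1260

0.1260


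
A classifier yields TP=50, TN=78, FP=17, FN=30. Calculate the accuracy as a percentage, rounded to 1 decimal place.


Accuracy = (TP + TN) / (TP + TN + FP + FN) * 100
= (50 + 78) / (50 + 78 + 17 + 30)
= 128 / 175
= 0.7314
= 73.1%

73.1


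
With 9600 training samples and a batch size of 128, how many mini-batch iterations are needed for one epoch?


Iterations per epoch = dataset_size / batch_size
= 9600 / 128
= 75

75


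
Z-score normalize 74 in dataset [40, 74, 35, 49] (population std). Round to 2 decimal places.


Mean = (40 + 74 + 35 + 49) / 4 = 49.5
Variance = sum((x_i - mean)^2) / n = 225.25
Std = sqrt(225.25) = 15.0083
Z = (x - mean) / std
= (74 - 49.5) / 15.0083
= 24.5 / 15.0083
= 1.63

1.63


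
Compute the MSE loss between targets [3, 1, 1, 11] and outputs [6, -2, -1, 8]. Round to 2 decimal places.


Differences: [-3, 3, 2, 3]
Squared errors: [9, 9, 4, 9]
Sum of squared errors = 31
MSE = 31 / 4 = 7.75

7.75


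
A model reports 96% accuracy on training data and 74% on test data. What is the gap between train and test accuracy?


Gap = train_accuracy - test_accuracy
= 96 - 74
= 22%
This large gap strongly indicates overfitting.

22


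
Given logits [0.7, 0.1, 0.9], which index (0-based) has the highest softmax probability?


Softmax is a monotonic transformation, so it preserves the argmax.
We need to find the index of the maximum logit.
Index 0: 0.7
Index 1: 0.1
Index 2: 0.9
Maximum logit = 0.9 at index 2

2


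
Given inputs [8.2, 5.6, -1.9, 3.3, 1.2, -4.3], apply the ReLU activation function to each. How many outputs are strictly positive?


ReLU(x) = max(0, x) for each element:
ReLU(8.2) = 8.2
ReLU(5.6) = 5.6
ReLU(-1.9) = 0
ReLU(3.3) = 3.3
ReLU(1.2) = 1.2
ReLU(-4.3) = 0
Active neurons (>0): 4

4


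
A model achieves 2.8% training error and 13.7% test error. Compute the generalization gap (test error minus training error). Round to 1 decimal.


Generalization gap = test_error - train_error
= 13.7 - 2.8
= 10.9%
A large gap suggests overfitting.

10.9


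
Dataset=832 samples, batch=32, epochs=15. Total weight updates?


Iterations per epoch = 832 / 32 = 26
Total updates = iterations_per_epoch * epochs
= 26 * 15
= 390

390


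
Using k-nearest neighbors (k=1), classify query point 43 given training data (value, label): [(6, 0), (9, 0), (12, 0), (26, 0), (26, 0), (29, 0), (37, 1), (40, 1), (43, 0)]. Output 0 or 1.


Distances from query 43:
Point 43 (class 0): distance = 0
K=1 nearest neighbors: classes = [0]
Votes for class 1: 0 / 1
Majority vote => class 0

0


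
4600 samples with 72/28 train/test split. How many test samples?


Train samples = 4600 * 72% = 3312
Test samples = 4600 - 3312
= 1288

1288


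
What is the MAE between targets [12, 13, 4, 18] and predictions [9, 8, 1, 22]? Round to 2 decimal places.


Absolute errors: [3, 5, 3, 4]
Sum of absolute errors = 15
MAE = 15 / 4 = 3.75

3.75


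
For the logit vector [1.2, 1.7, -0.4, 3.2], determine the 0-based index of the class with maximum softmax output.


Softmax is a monotonic transformation, so it preserves the argmax.
We need to find the index of the maximum logit.
Index 0: 1.2
Index 1: 1.7
Index 2: -0.4
Index 3: 3.2
Maximum logit = 3.2 at index 3

3


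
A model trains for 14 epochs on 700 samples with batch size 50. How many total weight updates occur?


Iterations per epoch = 700 / 50 = 14
Total updates = iterations_per_epoch * epochs
= 14 * 14
= 196

196


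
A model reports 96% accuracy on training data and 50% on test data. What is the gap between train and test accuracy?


Gap = train_accuracy - test_accuracy
= 96 - 50
= 46%
This large gap strongly indicates overfitting.

46


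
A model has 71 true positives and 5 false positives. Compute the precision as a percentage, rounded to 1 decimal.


Precision = TP / (TP + FP) * 100
= 71 / (71 + 5)
= 71 / 76
= 0.9342
= 93.4%

93.4


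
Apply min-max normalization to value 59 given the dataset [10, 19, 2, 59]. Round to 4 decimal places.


Min = 2, Max = 59
Range = 59 - 2 = 57
Scaled = (x - min) / (max - min)
= (59 - 2) / 57
= 57 / 57
= 1.0000

1.0000


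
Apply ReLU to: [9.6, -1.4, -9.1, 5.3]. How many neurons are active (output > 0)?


ReLU(x) = max(0, x) for each element:
ReLU(9.6) = 9.6
ReLU(-1.4) = 0
ReLU(-9.1) = 0
ReLU(5.3) = 5.3
Active neurons (>0): 2

2


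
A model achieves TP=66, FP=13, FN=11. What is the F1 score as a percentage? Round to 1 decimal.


Precision = TP / (TP + FP) = 66 / 79 = 0.8354
Recall = TP / (TP + FN) = 66 / 77 = 0.8571
F1 = 2 * P * R / (P + R)
= 2 * 0.8354 * 0.8571 / (0.8354 + 0.8571)
= 1.4322 / 1.6926
= 0.8462
As percentage: 84.6%

84.6


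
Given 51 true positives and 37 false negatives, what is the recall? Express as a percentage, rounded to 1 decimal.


Recall = TP / (TP + FN) * 100
= 51 / (51 + 37)
= 51 / 88
= 0.5795
= 58.0%

58.0


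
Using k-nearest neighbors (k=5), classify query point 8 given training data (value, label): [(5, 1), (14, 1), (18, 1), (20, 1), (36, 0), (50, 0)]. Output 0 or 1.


Distances from query 8:
Point 5 (class 1): distance = 3
Point 14 (class 1): distance = 6
Point 18 (class 1): distance = 10
Point 20 (class 1): distance = 12
Point 36 (class 0): distance = 28
K=5 nearest neighbors: classes = [1, 1, 1, 1, 0]
Votes for class 1: 4 / 5
Majority vote => class 1

1


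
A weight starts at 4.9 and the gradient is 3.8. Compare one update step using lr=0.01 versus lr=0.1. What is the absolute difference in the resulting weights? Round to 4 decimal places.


With lr=0.01: w_new = 4.9 - 0.01 * 3.8 = 4.862
With lr=0.1: w_new = 4.9 - 0.1 * 3.8 = 4.52
Absolute difference = |4.862 - 4.52|
= 0.3420

0.3420


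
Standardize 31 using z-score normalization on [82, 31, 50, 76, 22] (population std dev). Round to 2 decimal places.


Mean = (82 + 31 + 50 + 76 + 22) / 5 = 52.2
Variance = sum((x_i - mean)^2) / n = 564.16
Std = sqrt(564.16) = 23.7521
Z = (x - mean) / std
= (31 - 52.2) / 23.7521
= -21.2 / 23.7521
= -0.89

-0.89


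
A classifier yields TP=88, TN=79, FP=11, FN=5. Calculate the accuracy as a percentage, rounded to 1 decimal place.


Accuracy = (TP + TN) / (TP + TN + FP + FN) * 100
= (88 + 79) / (88 + 79 + 11 + 5)
= 167 / 183
= 0.9126
= 91.3%

91.3


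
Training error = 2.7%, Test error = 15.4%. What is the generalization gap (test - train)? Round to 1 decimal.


Generalization gap = test_error - train_error
= 15.4 - 2.7
= 12.7%
A large gap suggests overfitting.

12.7


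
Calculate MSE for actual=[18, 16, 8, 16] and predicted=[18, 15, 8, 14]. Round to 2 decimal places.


Differences: [0, 1, 0, 2]
Squared errors: [0, 1, 0, 4]
Sum of squared errors = 5
MSE = 5 / 4 = 1.25

1.25


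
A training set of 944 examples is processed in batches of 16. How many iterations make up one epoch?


Iterations per epoch = dataset_size / batch_size
= 944 / 16
= 59

59


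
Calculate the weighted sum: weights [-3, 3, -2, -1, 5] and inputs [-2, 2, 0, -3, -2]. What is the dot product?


Element-wise products:
-3 * -2 = 6
3 * 2 = 6
-2 * 0 = 0
-1 * -3 = 3
5 * -2 = -10
Sum = 6 + 6 + 0 + 3 + -10
= 5

5


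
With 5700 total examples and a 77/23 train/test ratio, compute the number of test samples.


Train samples = 5700 * 77% = 4389
Test samples = 5700 - 4389
= 1311

1311


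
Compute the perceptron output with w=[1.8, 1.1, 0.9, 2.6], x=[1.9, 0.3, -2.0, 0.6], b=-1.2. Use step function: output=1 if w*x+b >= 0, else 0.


z = w . x + b
= 1.8*1.9 + 1.1*0.3 + 0.9*-2.0 + 2.6*0.6 + -1.2
= 3.42 + 0.33 + -1.8 + 1.56 + -1.2
= 3.51 + -1.2
= 2.31
Since z = 2.31 >= 0, output = 1

1


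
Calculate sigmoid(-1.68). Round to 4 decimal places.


sigmoid(z) = 1 / (1 + exp(-z))
exp(-(-1.68)) = exp(1.68) = 5.3656
1 + 5.3656 = 6.3656
1 / 6.3656 = 0.1571

0.1571


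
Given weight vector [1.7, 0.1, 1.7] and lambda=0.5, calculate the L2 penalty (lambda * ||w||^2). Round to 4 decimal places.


Squaring each weight:
1.7^2 = 2.89
0.1^2 = 0.01
1.7^2 = 2.89
Sum of squares = 5.79
Penalty = 0.5 * 5.79 = 2.8950

2.8950


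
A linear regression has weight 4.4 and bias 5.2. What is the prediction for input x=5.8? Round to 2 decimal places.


y = 4.4 * 5.8 + (5.2)
= 25.52 + (5.2)
= 30.72

30.72


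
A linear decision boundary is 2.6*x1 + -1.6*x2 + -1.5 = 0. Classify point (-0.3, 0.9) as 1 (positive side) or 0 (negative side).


Compute 2.6 * -0.3 + -1.6 * 0.9 + -1.5
= -0.78 + -1.44 + -1.5
= -3.72
Since -3.72 < 0, the point is on the negative side.

0
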